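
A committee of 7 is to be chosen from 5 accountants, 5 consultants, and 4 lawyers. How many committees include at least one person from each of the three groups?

3240

Total 7-person selections from all 14: C(14,7) = 3432.
Subtract selections that omit an entire group: no accountants → C(9,7) = 36; no consultants → C(9,7) = 36; no lawyers → C(10,7) = 120.
Add back selections omitting two groups (i.e. drawn from a single group): C(5,7) + C(5,7) + C(4,7) = 0.
By inclusion–exclusion: 3432 − 192 + 0 = 3240.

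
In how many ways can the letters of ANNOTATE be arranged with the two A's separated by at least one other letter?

Total arrangements of ANNOTATE: 8!/(2!·2!·2!) = 5040.
Arrangements with the A's together: treat AA as one letter, giving (7)!/(2!·2!) = 1260.
Subtracting, 5040 − 1260 = 3780 arrangements keep the A's apart.

3780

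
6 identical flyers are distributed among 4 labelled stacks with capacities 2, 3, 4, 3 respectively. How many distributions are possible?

40

By stars and bars, unrestricted non-negative solutions to x_1+…+x_4 = 6 number C(6+3,3) = 84.
Subtract solutions that violate a single cap (substitute x_i' = x_i − (cap_i+1)): x_1 ≥ 3 gives C(6,3) = 20; x_2 ≥ 4 gives C(5,3) = 10; x_3 ≥ 5 gives C(4,3) = 4; x_4 ≥ 4 gives C(5,3) = 10. Together 44.
No two caps can be exceeded simultaneously, so the pair terms are all 0.
By inclusion–exclusion the count is 84 − 44 + 0 = 40.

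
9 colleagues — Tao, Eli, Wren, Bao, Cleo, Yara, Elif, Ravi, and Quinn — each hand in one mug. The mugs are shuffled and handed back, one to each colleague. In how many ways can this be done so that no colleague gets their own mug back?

Count assignments avoiding every fixed point. For any j of the 9 colleagues fixed to their own mug, the other 9−j can be arranged in (9−j)! ways.
By inclusion–exclusion this is Σ_{j=0}^{9} (−1)^j C(9,j)·(9−j)!.
Computing: 362880 − 362880 + 181440 − 60480 + 15120 − 3024 + 504 − 72 + 9 − 1 = 133496.

133496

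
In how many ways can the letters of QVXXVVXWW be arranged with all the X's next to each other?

Treat the 3 copies of X as a single block. The multiset to arrange is then {XXX, Q, V, V, V, W, W}, 7 items in all.
That gives (7)!/(3!·2!) = 420 arrangements.

420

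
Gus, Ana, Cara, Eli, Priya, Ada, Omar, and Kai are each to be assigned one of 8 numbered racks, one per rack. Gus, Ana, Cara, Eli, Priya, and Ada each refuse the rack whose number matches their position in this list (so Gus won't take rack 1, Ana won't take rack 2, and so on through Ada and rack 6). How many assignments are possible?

Let Aᵢ (for 1 ≤ i ≤ 6) be the placements that put person i in their forbidden rack. Any j of these fix j positions, leaving (8−j)! ways to fill the rest, and there are C(6,j) ways to pick which j.
By inclusion–exclusion, the number of valid placements is Σ_{j=0}^{6} (−1)^j C(6,j)·(8−j)!.
Computing: 40320 − 30240 + 10800 − 2400 + 360 − 36 + 2 = 18806.

18806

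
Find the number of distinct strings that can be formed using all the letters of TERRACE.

1260

Letter multiplicities in TERRACE: A×1, C×1, E×2, R×2, T×1.
So there are 7! / (2!·2!) = 1260 distinguishable arrangements.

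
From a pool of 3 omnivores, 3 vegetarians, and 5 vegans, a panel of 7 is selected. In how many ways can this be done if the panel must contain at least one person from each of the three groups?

314

With no constraint there are C(11,7) = 330 possible selections.
Selections missing a whole group: no omnivores → C(8,7) = 8; no vegetarians → C(8,7) = 8; no vegans → C(6,7) = 0.
Add back selections omitting two groups (i.e. drawn from a single group): C(3,7) + C(3,7) + C(5,7) = 0.
By inclusion–exclusion: 330 − 16 + 0 = 314.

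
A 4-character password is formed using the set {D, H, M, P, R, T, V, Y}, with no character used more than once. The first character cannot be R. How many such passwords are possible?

The first character has 8−1 = 7 choices (anything except R).
The remaining 3 characters are filled from the other 7 symbols without repetition: 7 × 6 × 5 = 210.
Total: 7 × 210 = 1470.

1470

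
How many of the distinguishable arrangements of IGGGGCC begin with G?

60

Fix G in the first position and arrange the remaining 6 letters.
Those 6 letters have C appearing twice and G appearing 3 times, giving (6)!/(3!·2!) = 60.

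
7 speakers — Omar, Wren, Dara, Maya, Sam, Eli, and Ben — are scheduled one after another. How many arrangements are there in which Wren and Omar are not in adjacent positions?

Of the 7! = 5040 arrangements, those with Wren and Omar adjacent number 2 × 6! = 1440 (treat the pair as a block with 2 internal orders).
Complementary counting: 5040 − 1440 = 3600.

3600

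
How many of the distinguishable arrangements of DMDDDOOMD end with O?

With the last slot taken by O, it remains to arrange the other 8 letters (DMDDDOMD).
Those 8 letters have D appearing 5 times and M appearing twice, giving (8)!/(5!·2!) = 168.

168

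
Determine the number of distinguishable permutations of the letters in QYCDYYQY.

840

QYCDYYQY has 8 letters with Q appearing twice and Y appearing 4 times.
Dividing 8! = 40320 by 4!·2! = 48 for the repeated letters gives 840.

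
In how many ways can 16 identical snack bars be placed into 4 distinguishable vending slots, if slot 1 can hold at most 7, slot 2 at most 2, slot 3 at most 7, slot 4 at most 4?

31

Without the upper bounds there are C(19,3) = 969 ways to split 16 among 4 vending slots.
Subtract solutions that violate a single cap (substitute x_i' = x_i − (cap_i+1)): x_1 ≥ 8 gives C(11,3) = 165; x_2 ≥ 3 gives C(16,3) = 560; x_3 ≥ 8 gives C(11,3) = 165; x_4 ≥ 5 gives C(14,3) = 364. Together 1254.
Add back pairs where two caps are both exceeded: 56 + 1 + 20 + 56 + 165 + 20 = 318.
Subtract triples: 0 + 1 + 0 + 1 = 2.
By inclusion–exclusion the count is 969 − 1254 + 318 − 2 = 31.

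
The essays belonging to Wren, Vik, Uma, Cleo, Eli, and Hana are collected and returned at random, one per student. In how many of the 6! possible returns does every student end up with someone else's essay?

Let Aᵢ be the assignments in which student i gets their own essay. We want the size of the complement of A₁∪…∪A_6.
By inclusion–exclusion this is Σ_{j=0}^{6} (−1)^j C(6,j)·(6−j)!.
Computing: 720 − 720 + 360 − 120 + 30 − 6 + 1 = 265.

265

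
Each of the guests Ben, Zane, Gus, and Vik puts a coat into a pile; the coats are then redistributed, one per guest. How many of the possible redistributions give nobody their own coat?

9

This is the derangement count D_4: permutations of 4 items with no fixed point.
By inclusion–exclusion this is Σ_{j=0}^{4} (−1)^j C(4,j)·(4−j)!.
Computing: 24 − 24 + 12 − 4 + 1 = 9.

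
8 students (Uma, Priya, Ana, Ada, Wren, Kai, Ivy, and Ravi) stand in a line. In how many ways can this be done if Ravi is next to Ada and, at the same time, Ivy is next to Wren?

2880

Treat {Ravi,Ada} as one block (2 orders) and {Ivy,Wren} as another (2 orders).
That leaves 6 units to arrange: 2 × 2 × 6! = 4 × 720 = 2880.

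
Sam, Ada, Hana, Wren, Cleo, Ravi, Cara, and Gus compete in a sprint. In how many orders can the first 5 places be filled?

6720

This is an ordered selection of 5 from 8: P(8,5).
That gives 8 × 7 × 6 × 5 × 4 = 6720.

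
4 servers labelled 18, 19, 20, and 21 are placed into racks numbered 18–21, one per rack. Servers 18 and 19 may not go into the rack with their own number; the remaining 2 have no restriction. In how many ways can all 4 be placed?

Let Aᵢ (for i ∈ {18, 19}) be the placements that put server i in its forbidden rack. Any j of these fix j positions, leaving (4−j)! ways to fill the rest, and there are C(2,j) ways to pick which j.
By inclusion–exclusion, the number of valid placements is Σ_{j=0}^{2} (−1)^j C(2,j)·(4−j)!.
Computing: 24 − 12 + 2 = 14.

14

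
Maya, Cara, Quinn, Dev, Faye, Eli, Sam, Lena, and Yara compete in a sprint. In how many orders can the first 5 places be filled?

15120

There are 9 choices for 1st place, 8 for 2nd, and so on down to 5 for position 5.
That gives 9 × 8 × 7 × 6 × 5 = 15120.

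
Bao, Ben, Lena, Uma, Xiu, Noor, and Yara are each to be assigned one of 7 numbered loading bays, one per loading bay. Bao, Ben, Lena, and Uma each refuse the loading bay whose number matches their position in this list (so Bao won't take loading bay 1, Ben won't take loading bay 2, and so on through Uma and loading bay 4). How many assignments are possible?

2790

Let Aᵢ (for 1 ≤ i ≤ 4) be the placements that put person i in their forbidden loading bay. Any j of these fix j positions, leaving (7−j)! ways to fill the rest, and there are C(4,j) ways to pick which j.
By inclusion–exclusion, the number of valid placements is Σ_{j=0}^{4} (−1)^j C(4,j)·(7−j)!.
Computing: 5040 − 2880 + 720 − 96 + 6 = 2790.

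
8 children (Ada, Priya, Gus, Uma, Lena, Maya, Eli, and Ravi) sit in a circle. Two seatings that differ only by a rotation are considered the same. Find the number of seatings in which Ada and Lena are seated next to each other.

Glue Ada and Lena into a block (2 internal orders). Seating 7 units around a circle gives (6)! arrangements.
So 2 × (6)! = 2 × 720 = 1440.

1440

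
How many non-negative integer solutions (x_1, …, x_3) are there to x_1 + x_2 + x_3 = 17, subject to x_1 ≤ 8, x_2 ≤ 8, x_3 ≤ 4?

10

By stars and bars, unrestricted non-negative solutions to x_1+…+x_3 = 17 number C(17+2,2) = 171.
Subtract solutions that violate a single cap (substitute x_i' = x_i − (cap_i+1)): x_1 ≥ 9 gives C(10,2) = 45; x_2 ≥ 9 gives C(10,2) = 45; x_3 ≥ 5 gives C(14,2) = 91. Together 181.
Add back pairs where two caps are both exceeded: 0 + 10 + 10 = 20.
By inclusion–exclusion the count is 171 − 181 + 20 = 10.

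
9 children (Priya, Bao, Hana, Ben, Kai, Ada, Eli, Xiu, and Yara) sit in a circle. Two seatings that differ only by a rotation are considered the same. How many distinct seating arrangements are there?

Around a circle, 9 distinct people have 9!/9 = (8)! = 40320 rotationally distinct seatings.

40320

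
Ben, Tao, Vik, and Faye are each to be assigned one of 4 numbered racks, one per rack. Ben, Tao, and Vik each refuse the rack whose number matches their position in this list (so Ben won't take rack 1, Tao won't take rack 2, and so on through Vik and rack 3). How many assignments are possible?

Let Aᵢ (for i ∈ {1, 2, 3}) be the placements that put person i in their forbidden rack. Any j of these fix j positions, leaving (4−j)! ways to fill the rest, and there are C(3,j) ways to pick which j.
By inclusion–exclusion, the number of valid placements is Σ_{j=0}^{3} (−1)^j C(3,j)·(4−j)!.
Computing: 24 − 18 + 6 − 1 = 11.

11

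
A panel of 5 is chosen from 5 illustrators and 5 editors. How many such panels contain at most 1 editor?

Split by how many editors are chosen (0 through 1).
Sum: C(5,0)·C(5,5) + C(5,1)·C(5,4) = 1 + 25 = 26.

26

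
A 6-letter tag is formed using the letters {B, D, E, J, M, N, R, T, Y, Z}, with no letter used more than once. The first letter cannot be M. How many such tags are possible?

The first letter has 10−1 = 9 choices (anything except M).
The remaining 5 letters are filled from the other 9 symbols without repetition: 9 × 8 × 7 × 6 × 5 = 15120.
Total: 9 × 15120 = 136080.

136080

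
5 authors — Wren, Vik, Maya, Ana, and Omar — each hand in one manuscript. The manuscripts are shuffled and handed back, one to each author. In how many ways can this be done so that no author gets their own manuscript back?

Let Aᵢ be the assignments in which author i gets their own manuscript. We want the size of the complement of A₁∪…∪A_5.
By inclusion–exclusion this is Σ_{j=0}^{5} (−1)^j C(5,j)·(5−j)!.
Computing: 120 − 120 + 60 − 20 + 5 − 1 = 44.

44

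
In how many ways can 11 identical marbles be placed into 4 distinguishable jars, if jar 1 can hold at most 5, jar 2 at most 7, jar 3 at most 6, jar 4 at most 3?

138

By stars and bars, unrestricted non-negative solutions to x_1+…+x_4 = 11 number C(11+3,3) = 364.
Subtract solutions that violate a single cap (substitute x_i' = x_i − (cap_i+1)): x_1 ≥ 6 gives C(8,3) = 56; x_2 ≥ 8 gives C(6,3) = 20; x_3 ≥ 7 gives C(7,3) = 35; x_4 ≥ 4 gives C(10,3) = 120. Together 231.
Add back pairs where two caps are both exceeded: 0 + 0 + 4 + 0 + 0 + 1 = 5.
By inclusion–exclusion the count is 364 − 231 + 5 = 138.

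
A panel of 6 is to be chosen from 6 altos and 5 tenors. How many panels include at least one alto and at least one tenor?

Unrestricted: C(11,6) = 462 ways to pick any 6 of the 11.
Subtract selections that omit an entire group: no altos → C(5,6) = 0; no tenors → C(6,6) = 1.
Both groups omitted at once is impossible, so 462 − 1 = 461.

461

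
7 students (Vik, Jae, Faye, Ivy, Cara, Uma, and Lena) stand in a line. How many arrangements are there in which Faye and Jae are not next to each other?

3600

Of the 7! = 5040 arrangements, those with Faye and Jae adjacent number 2 × 6! = 1440 (treat the pair as a block with 2 internal orders).
Complementary counting: 5040 − 1440 = 3600.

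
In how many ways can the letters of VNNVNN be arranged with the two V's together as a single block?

Treat the 2 copies of V as a single block. The multiset to arrange is then {VV, N, N, N, N}, 5 items in all.
That gives (5)!/(4!) = 5 arrangements.

5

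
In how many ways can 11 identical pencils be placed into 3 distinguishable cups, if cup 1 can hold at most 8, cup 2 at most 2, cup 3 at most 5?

Ignoring the caps, the number of non-negative solutions to x_1+…+x_3 = 11 is C(13,2) = 78.
Subtract solutions that violate a single cap (substitute x_i' = x_i − (cap_i+1)): x_1 ≥ 9 gives C(4,2) = 6; x_2 ≥ 3 gives C(10,2) = 45; x_3 ≥ 6 gives C(7,2) = 21. Together 72.
Add back pairs where two caps are both exceeded: 0 + 0 + 6 = 6.
By inclusion–exclusion the count is 78 − 72 + 6 = 12.

12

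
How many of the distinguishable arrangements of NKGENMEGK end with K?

Fix K in the last position and arrange the remaining 8 letters.
Those 8 letters have E appearing twice, G appearing twice, and N appearing twice, giving (8)!/(2!·2!·2!) = 5040.

5040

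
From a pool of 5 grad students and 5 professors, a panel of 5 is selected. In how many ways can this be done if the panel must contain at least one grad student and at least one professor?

Total 5-person selections from all 10: C(10,5) = 252.
Subtract selections that omit an entire group: no grad students → C(5,5) = 1; no professors → C(5,5) = 1.
Both groups omitted at once is impossible, so 252 − 2 = 250.

250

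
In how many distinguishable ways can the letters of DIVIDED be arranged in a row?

420

Letter multiplicities in DIVIDED: D×3, E×1, I×2, V×1.
So there are 7! / (3!·2!) = 420 distinguishable arrangements.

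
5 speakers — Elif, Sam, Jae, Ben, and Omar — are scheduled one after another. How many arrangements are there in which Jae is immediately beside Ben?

Treat {Jae, Ben} as a single unit. There are 4 units to order, and the pair itself can be ordered 2 ways.
That gives 2 × 4! = 2 × 24 = 48.

48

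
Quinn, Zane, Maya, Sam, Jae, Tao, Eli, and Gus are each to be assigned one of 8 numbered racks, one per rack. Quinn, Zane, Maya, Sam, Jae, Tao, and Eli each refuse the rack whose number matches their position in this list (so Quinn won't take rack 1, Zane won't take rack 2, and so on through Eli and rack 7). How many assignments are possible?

Let Aᵢ (for 1 ≤ i ≤ 7) be the placements that put person i in their forbidden rack. Any j of these fix j positions, leaving (8−j)! ways to fill the rest, and there are C(7,j) ways to pick which j.
By inclusion–exclusion, the number of valid placements is Σ_{j=0}^{7} (−1)^j C(7,j)·(8−j)!.
Computing: 40320 − 35280 + 15120 − 4200 + 840 − 126 + 14 − 1 = 16687.

16687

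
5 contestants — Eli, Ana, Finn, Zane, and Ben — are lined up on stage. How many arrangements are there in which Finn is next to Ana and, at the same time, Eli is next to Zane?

Treat {Finn,Ana} as one block (2 orders) and {Eli,Zane} as another (2 orders).
That leaves 3 units to arrange: 2 × 2 × 3! = 4 × 6 = 24.

24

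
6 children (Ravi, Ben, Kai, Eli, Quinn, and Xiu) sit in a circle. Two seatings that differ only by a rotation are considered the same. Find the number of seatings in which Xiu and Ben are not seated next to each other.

All circular seatings of 6 people number (5)! = 120.
Seatings with Xiu beside Ben: treat them as a block with 2 internal orders, giving 2 × (4)! = 48.
Subtracting, 120 − 48 = 72.

72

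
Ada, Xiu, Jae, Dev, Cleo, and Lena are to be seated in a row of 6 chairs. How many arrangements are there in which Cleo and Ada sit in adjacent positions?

240

Place the 4 others and the Cleo-Ada pair as 5 objects in a line; the pair has 2 internal arrangements.
That gives 2 × 5! = 2 × 120 = 240.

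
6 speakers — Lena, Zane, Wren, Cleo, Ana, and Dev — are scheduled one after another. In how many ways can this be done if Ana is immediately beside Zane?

240

Treat {Ana, Zane} as a single unit. There are 5 units to order, and the pair itself can be ordered 2 ways.
So the count is 2·(5)! = 240.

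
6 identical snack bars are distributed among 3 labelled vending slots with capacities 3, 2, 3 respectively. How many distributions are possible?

6

Without the upper bounds there are C(8,2) = 28 ways to split 6 among 3 vending slots.
Subtract solutions that violate a single cap (substitute x_i' = x_i − (cap_i+1)): x_1 ≥ 4 gives C(4,2) = 6; x_2 ≥ 3 gives C(5,2) = 10; x_3 ≥ 4 gives C(4,2) = 6. Together 22.
No two caps can be exceeded simultaneously, so the pair terms are all 0.
By inclusion–exclusion the count is 28 − 22 + 0 = 6.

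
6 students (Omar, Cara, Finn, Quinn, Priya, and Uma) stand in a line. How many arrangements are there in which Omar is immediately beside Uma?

240

Glue Omar and Uma into one block (2 internal orders), leaving 5 units to arrange in a row.
That gives 2 × 5! = 2 × 120 = 240.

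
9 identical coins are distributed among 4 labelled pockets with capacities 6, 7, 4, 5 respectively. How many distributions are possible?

Ignoring the caps, the number of non-negative solutions to x_1+…+x_4 = 9 is C(12,3) = 220.
Subtract solutions that violate a single cap (substitute x_i' = x_i − (cap_i+1)): x_1 ≥ 7 gives C(5,3) = 10; x_2 ≥ 8 gives C(4,3) = 4; x_3 ≥ 5 gives C(7,3) = 35; x_4 ≥ 6 gives C(6,3) = 20. Together 69.
No two caps can be exceeded simultaneously, so the pair terms are all 0.
By inclusion–exclusion the count is 220 − 69 + 0 = 151.

151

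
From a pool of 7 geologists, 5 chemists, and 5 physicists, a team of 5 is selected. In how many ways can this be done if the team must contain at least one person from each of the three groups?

Total 5-person selections from all 17: C(17,5) = 6188.
Selections missing a whole group: no geologists → C(10,5) = 252; no chemists → C(12,5) = 792; no physicists → C(12,5) = 792.
Add back selections omitting two groups (i.e. drawn from a single group): C(7,5) + C(5,5) + C(5,5) = 23.
By inclusion–exclusion: 6188 − 1836 + 23 = 4375.

4375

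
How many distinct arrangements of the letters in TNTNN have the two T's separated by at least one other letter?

Total arrangements of TNTNN: 5!/(3!·2!) = 10.
Arrangements with the T's together: treat TT as one letter, giving (4)!/(3!) = 4.
Subtracting, 10 − 4 = 6 arrangements keep the T's apart.

6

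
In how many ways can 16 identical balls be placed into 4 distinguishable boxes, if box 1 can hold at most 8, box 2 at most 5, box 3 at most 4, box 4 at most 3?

Ignoring the caps, the number of non-negative solutions to x_1+…+x_4 = 16 is C(19,3) = 969.
Subtract solutions that violate a single cap (substitute x_i' = x_i − (cap_i+1)): x_1 ≥ 9 gives C(10,3) = 120; x_2 ≥ 6 gives C(13,3) = 286; x_3 ≥ 5 gives C(14,3) = 364; x_4 ≥ 4 gives C(15,3) = 455. Together 1225.
Add back pairs where two caps are both exceeded: 4 + 10 + 20 + 56 + 84 + 120 = 294.
Subtract triples: 0 + 0 + 0 + 4 = 4.
By inclusion–exclusion the count is 969 − 1225 + 294 − 4 = 34.

34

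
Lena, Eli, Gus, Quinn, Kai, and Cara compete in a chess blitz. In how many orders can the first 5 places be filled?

This is an ordered selection of 5 from 6: P(6,5).
That gives 6 × 5 × 4 × 3 × 2 = 720.

720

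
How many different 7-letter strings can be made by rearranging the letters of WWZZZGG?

210

WWZZZGG has 7 letters with G appearing twice, W appearing twice, and Z appearing 3 times.
Dividing 7! = 5040 by 3!·2!·2! = 24 for the repeated letters gives 210.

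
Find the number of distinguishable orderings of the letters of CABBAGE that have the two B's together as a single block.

360

Treat the 2 copies of B as a single block. The multiset to arrange is then {BB, A, A, C, E, G}, 6 items in all.
That gives (6)!/(2!) = 360 arrangements.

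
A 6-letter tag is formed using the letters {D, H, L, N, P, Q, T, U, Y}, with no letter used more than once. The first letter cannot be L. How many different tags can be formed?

The first letter has 9−1 = 8 choices (anything except L).
The remaining 5 letters are filled from the other 8 symbols without repetition: 8 × 7 × 6 × 5 × 4 = 6720.
Total: 8 × 6720 = 53760.

53760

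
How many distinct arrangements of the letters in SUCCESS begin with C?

With the first slot taken by C, it remains to arrange the other 6 letters (SUCESS).
Those 6 letters have S appearing 3 times, giving (6)!/(3!) = 120.

120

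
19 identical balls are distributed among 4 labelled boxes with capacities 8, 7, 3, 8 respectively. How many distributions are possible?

100

By stars and bars, unrestricted non-negative solutions to x_1+…+x_4 = 19 number C(19+3,3) = 1540.
Subtract solutions that violate a single cap (substitute x_i' = x_i − (cap_i+1)): x_1 ≥ 9 gives C(13,3) = 286; x_2 ≥ 8 gives C(14,3) = 364; x_3 ≥ 4 gives C(18,3) = 816; x_4 ≥ 9 gives C(13,3) = 286. Together 1752.
Add back pairs where two caps are both exceeded: 10 + 84 + 4 + 120 + 10 + 84 = 312.
By inclusion–exclusion the count is 1540 − 1752 + 312 = 100.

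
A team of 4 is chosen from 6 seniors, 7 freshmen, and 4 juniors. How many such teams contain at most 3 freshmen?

Split by how many freshmen are chosen (0 through 3).
Sum: C(7,0)·C(10,4) + C(7,1)·C(10,3) + C(7,2)·C(10,2) + C(7,3)·C(10,1) = 210 + 840 + 945 + 350 = 2345.

2345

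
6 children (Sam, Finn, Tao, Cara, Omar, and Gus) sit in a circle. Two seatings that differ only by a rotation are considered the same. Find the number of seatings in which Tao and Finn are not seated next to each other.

72

Without the restriction there are (5)! = 120 seatings.
Those with Tao next to Finn: fuse the pair into one unit and seat 5 units around a circle — 2·(4)! = 48.
Subtracting, 120 − 48 = 72.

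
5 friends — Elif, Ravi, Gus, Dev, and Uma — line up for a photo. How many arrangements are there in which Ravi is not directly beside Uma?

Of the 5! = 120 arrangements, those with Ravi and Uma adjacent number 2 × 4! = 48 (treat the pair as a block with 2 internal orders).
So 120 − 48 = 72 arrangements keep them apart.

72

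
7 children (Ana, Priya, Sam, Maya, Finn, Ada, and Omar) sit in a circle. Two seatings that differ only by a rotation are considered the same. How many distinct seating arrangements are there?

Fix one person's seat to break rotational symmetry; the remaining 6 people can be arranged in (6)! = 720 ways.

720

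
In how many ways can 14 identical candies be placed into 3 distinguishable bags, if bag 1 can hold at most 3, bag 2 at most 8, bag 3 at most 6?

By stars and bars, unrestricted non-negative solutions to x_1+…+x_3 = 14 number C(14+2,2) = 120.
Subtract solutions that violate a single cap (substitute x_i' = x_i − (cap_i+1)): x_1 ≥ 4 gives C(12,2) = 66; x_2 ≥ 9 gives C(7,2) = 21; x_3 ≥ 7 gives C(9,2) = 36. Together 123.
Add back pairs where two caps are both exceeded: 3 + 10 + 0 = 13.
By inclusion–exclusion the count is 120 − 123 + 13 = 10.

10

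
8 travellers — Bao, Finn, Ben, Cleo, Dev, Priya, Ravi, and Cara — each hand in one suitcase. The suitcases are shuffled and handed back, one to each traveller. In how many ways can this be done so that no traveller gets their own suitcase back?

14833

Let Aᵢ be the assignments in which traveller i gets their own suitcase. We want the size of the complement of A₁∪…∪A_8.
By inclusion–exclusion this is Σ_{j=0}^{8} (−1)^j C(8,j)·(8−j)!.
Computing: 40320 − 40320 + 20160 − 6720 + 1680 − 336 + 56 − 8 + 1 = 14833.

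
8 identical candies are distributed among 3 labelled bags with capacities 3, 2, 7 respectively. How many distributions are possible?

11

Without the upper bounds there are C(10,2) = 45 ways to split 8 among 3 bags.
Subtract solutions that violate a single cap (substitute x_i' = x_i − (cap_i+1)): x_1 ≥ 4 gives C(6,2) = 15; x_2 ≥ 3 gives C(7,2) = 21; x_3 ≥ 8 gives C(2,2) = 1. Together 37.
Add back pairs where two caps are both exceeded: 3 + 0 + 0 = 3.
By inclusion–exclusion the count is 45 − 37 + 3 = 11.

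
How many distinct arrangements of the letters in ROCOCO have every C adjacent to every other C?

Treat the 2 copies of C as a single block. The multiset to arrange is then {CC, O, O, O, R}, 5 items in all.
That gives (5)!/(3!) = 20 arrangements.

20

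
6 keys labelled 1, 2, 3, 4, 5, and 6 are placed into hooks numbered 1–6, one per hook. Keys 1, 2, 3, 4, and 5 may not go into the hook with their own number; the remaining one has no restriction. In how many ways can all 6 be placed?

309

Let Aᵢ (for 1 ≤ i ≤ 5) be the placements that put key i in its forbidden hook. Any j of these fix j positions, leaving (6−j)! ways to fill the rest, and there are C(5,j) ways to pick which j.
By inclusion–exclusion, the number of valid placements is Σ_{j=0}^{5} (−1)^j C(5,j)·(6−j)!.
Computing: 720 − 600 + 240 − 60 + 10 − 1 = 309.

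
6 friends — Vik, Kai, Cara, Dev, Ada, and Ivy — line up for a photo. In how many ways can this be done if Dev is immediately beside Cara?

240

Glue Dev and Cara into one block (2 internal orders), leaving 5 units to arrange in a row.
So the count is 2·(5)! = 240.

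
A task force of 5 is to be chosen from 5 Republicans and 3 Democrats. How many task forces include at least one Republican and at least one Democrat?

Total 5-person selections from all 8: C(8,5) = 56.
Subtract selections that omit an entire group: no Republicans → C(3,5) = 0; no Democrats → C(5,5) = 1.
Both groups omitted at once is impossible, so 56 − 1 = 55.

55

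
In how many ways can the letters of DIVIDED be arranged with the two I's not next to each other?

There are 7!/(3!·2!) = 420 arrangements of DIVIDED in total.
If the two I's are adjacent, glue them into one block, leaving 6 items to arrange: (6)!/(3!) = 120 ways.
Hence 420 − 120 = 300.

300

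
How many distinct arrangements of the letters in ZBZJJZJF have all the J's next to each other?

Treat the 3 copies of J as a single block. The multiset to arrange is then {JJJ, B, F, Z, Z, Z}, 6 items in all.
That gives (6)!/(3!) = 120 arrangements.

120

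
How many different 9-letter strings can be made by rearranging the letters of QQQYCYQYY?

The 9 letters of QQQYCYQYY have repeats: Q appearing 4 times and Y appearing 4 times.
Dividing 9! = 362880 by 4!·4! = 576 for the repeated letters gives 630.

630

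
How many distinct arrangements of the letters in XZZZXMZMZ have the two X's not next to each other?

588

There are 9!/(5!·2!·2!) = 756 arrangements of XZZZXMZMZ in total.
Arrangements with the X's together: treat XX as one letter, giving (8)!/(5!·2!) = 168.
Hence 756 − 168 = 588.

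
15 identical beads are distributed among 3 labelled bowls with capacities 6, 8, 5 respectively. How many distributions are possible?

By stars and bars, unrestricted non-negative solutions to x_1+…+x_3 = 15 number C(15+2,2) = 136.
Subtract solutions that violate a single cap (substitute x_i' = x_i − (cap_i+1)): x_1 ≥ 7 gives C(10,2) = 45; x_2 ≥ 9 gives C(8,2) = 28; x_3 ≥ 6 gives C(11,2) = 55. Together 128.
Add back pairs where two caps are both exceeded: 0 + 6 + 1 = 7.
By inclusion–exclusion the count is 136 − 128 + 7 = 15.

15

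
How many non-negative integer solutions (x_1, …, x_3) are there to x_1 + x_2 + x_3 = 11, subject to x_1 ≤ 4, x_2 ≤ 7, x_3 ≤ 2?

6

Without the upper bounds there are C(13,2) = 78 ways to split 11 among 3 variables.
Subtract solutions that violate a single cap (substitute x_i' = x_i − (cap_i+1)): x_1 ≥ 5 gives C(8,2) = 28; x_2 ≥ 8 gives C(5,2) = 10; x_3 ≥ 3 gives C(10,2) = 45. Together 83.
Add back pairs where two caps are both exceeded: 0 + 10 + 1 = 11.
By inclusion–exclusion the count is 78 − 83 + 11 = 6.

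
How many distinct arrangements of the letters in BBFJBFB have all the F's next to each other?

Treat the 2 copies of F as a single block. The multiset to arrange is then {FF, B, B, B, B, J}, 6 items in all.
That gives (6)!/(4!) = 30 arrangements.

30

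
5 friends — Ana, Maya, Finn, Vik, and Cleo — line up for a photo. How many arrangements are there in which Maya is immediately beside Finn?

Treat {Maya, Finn} as a single unit. There are 4 units to order, and the pair itself can be ordered 2 ways.
That gives 2 × 4! = 2 × 24 = 48.

48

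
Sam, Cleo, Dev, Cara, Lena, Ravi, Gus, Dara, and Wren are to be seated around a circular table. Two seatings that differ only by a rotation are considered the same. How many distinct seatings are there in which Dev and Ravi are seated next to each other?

10080

Glue Dev and Ravi into a block (2 internal orders). Seating 8 units around a circle gives (7)! arrangements.
So 2 × (7)! = 2 × 5040 = 10080.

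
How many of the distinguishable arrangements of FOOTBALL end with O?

Fix O in the last position and arrange the remaining 7 letters.
Those 7 letters have L appearing twice, giving (7)!/(2!) = 2520.

2520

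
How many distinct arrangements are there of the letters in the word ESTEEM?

120

ESTEEM has 6 letters with E appearing 3 times.
The number of distinct arrangements is 6!/(3!) = 720/6 = 120.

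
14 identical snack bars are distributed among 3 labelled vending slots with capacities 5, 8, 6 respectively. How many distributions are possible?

Without the upper bounds there are C(16,2) = 120 ways to split 14 among 3 vending slots.
Subtract solutions that violate a single cap (substitute x_i' = x_i − (cap_i+1)): x_1 ≥ 6 gives C(10,2) = 45; x_2 ≥ 9 gives C(7,2) = 21; x_3 ≥ 7 gives C(9,2) = 36. Together 102.
Add back pairs where two caps are both exceeded: 0 + 3 + 0 = 3.
By inclusion–exclusion the count is 120 − 102 + 3 = 21.

21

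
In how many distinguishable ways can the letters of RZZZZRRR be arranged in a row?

70

RZZZZRRR has 8 letters with R appearing 4 times and Z appearing 4 times.
So there are 8! / (4!·4!) = 70 distinguishable arrangements.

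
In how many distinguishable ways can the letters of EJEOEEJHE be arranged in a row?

The 9 letters of EJEOEEJHE have repeats: E appearing 5 times and J appearing twice.
Dividing 9! = 362880 by 5!·2! = 240 for the repeated letters gives 1512.

1512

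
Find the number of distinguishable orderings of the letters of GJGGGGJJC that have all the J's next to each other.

42

Treat the 3 copies of J as a single block. The multiset to arrange is then {JJJ, C, G, G, G, G, G}, 7 items in all.
That gives (7)!/(5!) = 42 arrangements.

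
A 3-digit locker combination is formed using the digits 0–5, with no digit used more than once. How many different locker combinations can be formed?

This is a permutation of 3 out of 6: P(6,3) = 6!/3!.
6 × 5 × 4 = 120.

120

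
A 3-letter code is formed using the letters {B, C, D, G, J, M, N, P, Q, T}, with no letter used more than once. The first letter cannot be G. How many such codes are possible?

648

The first letter has 10−1 = 9 choices (anything except G).
The remaining 2 letters are filled from the other 9 symbols without repetition: 9 × 8 = 72.
Total: 9 × 72 = 648.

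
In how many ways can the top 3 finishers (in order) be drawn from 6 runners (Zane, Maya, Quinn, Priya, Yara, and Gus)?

120

This is an ordered selection of 3 from 6: P(6,3).
That gives 6 × 5 × 4 = 120.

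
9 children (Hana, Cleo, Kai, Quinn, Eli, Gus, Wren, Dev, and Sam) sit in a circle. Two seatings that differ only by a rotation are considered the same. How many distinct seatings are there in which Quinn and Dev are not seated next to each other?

Without the restriction there are (8)! = 40320 seatings.
Seatings with Quinn beside Dev: treat them as a block with 2 internal orders, giving 2 × (7)! = 10080.
Subtracting, 40320 − 10080 = 30240.

30240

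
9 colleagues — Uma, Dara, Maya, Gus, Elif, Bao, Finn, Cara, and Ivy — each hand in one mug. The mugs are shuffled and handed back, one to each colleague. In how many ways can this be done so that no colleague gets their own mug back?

133496

Count assignments avoiding every fixed point. For any j of the 9 colleagues fixed to their own mug, the other 9−j can be arranged in (9−j)! ways.
By inclusion–exclusion this is Σ_{j=0}^{9} (−1)^j C(9,j)·(9−j)!.
Computing: 362880 − 362880 + 181440 − 60480 + 15120 − 3024 + 504 − 72 + 9 − 1 = 133496.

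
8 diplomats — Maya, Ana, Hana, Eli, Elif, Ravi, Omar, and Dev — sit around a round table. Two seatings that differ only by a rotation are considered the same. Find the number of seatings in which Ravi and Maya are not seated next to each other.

Without the restriction there are (7)! = 5040 seatings.
Seatings with Ravi beside Maya: treat them as a block with 2 internal orders, giving 2 × (6)! = 1440.
Subtracting, 5040 − 1440 = 3600.

3600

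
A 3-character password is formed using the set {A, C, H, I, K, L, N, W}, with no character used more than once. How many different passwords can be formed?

336

Choose and order 3 of the 8 symbols: the first character has 8 options, the next 7, then 6.
That product is 8 × 7 × 6 = 336.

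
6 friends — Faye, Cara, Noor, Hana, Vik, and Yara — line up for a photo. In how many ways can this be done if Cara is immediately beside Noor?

Place the 4 others and the Cara-Noor pair as 5 objects in a line; the pair has 2 internal arrangements.
So the count is 2·(5)! = 240.

240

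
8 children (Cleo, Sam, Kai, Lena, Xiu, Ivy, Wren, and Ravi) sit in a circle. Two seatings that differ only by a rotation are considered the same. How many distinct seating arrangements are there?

Around a circle, 8 distinct people have 8!/8 = (7)! = 5040 rotationally distinct seatings.

5040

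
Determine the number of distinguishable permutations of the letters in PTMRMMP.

PTMRMMP has 7 letters with M appearing 3 times and P appearing twice.
Dividing 7! = 5040 by 3!·2! = 12 for the repeated letters gives 420.

420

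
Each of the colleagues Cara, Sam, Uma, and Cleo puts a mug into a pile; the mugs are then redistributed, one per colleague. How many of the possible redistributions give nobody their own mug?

This is the derangement count D_4: permutations of 4 items with no fixed point.
By inclusion–exclusion this is Σ_{j=0}^{4} (−1)^j C(4,j)·(4−j)!.
Computing: 24 − 24 + 12 − 4 + 1 = 9.

9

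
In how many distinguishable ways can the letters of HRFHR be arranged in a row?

HRFHR has 5 letters with H appearing twice and R appearing twice.
So there are 5! / (2!·2!) = 30 distinguishable arrangements.

30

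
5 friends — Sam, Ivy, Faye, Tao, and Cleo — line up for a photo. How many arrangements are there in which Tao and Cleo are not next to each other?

72

There are 5! = 120 arrangements in all. If Tao and Cleo are adjacent, merging them into one block gives 2·(4)! = 48 arrangements.
So 120 − 48 = 72 arrangements keep them apart.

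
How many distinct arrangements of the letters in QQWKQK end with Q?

30

Fix Q in the last position and arrange the remaining 5 letters.
Those 5 letters have K appearing twice and Q appearing twice, giving (5)!/(2!·2!) = 30.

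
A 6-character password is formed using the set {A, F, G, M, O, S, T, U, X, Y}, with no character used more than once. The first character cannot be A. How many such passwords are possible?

136080

The first character has 10−1 = 9 choices (anything except A).
The remaining 5 characters are filled from the other 9 symbols without repetition: 9 × 8 × 7 × 6 × 5 = 15120.
Total: 9 × 15120 = 136080.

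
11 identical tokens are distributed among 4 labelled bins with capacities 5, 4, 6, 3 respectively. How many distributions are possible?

By stars and bars, unrestricted non-negative solutions to x_1+…+x_4 = 11 number C(11+3,3) = 364.
Subtract solutions that violate a single cap (substitute x_i' = x_i − (cap_i+1)): x_1 ≥ 6 gives C(8,3) = 56; x_2 ≥ 5 gives C(9,3) = 84; x_3 ≥ 7 gives C(7,3) = 35; x_4 ≥ 4 gives C(10,3) = 120. Together 295.
Add back pairs where two caps are both exceeded: 1 + 0 + 4 + 0 + 10 + 1 = 16.
By inclusion–exclusion the count is 364 − 295 + 16 = 85.

85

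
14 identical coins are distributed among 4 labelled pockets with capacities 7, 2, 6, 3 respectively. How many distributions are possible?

By stars and bars, unrestricted non-negative solutions to x_1+…+x_4 = 14 number C(14+3,3) = 680.
Subtract solutions that violate a single cap (substitute x_i' = x_i − (cap_i+1)): x_1 ≥ 8 gives C(9,3) = 84; x_2 ≥ 3 gives C(14,3) = 364; x_3 ≥ 7 gives C(10,3) = 120; x_4 ≥ 4 gives C(13,3) = 286. Together 854.
Add back pairs where two caps are both exceeded: 20 + 0 + 10 + 35 + 120 + 20 = 205.
Subtract triples: 0 + 0 + 0 + 1 = 1.
By inclusion–exclusion the count is 680 − 854 + 205 − 1 = 30.

30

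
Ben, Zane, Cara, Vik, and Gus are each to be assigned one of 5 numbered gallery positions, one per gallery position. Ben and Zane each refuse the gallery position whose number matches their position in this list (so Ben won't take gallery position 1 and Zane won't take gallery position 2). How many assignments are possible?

Let Aᵢ (for i ∈ {1, 2}) be the placements that put person i in their forbidden gallery position. Any j of these fix j positions, leaving (5−j)! ways to fill the rest, and there are C(2,j) ways to pick which j.
By inclusion–exclusion, the number of valid placements is Σ_{j=0}^{2} (−1)^j C(2,j)·(5−j)!.
Computing: 120 − 48 + 6 = 78.

78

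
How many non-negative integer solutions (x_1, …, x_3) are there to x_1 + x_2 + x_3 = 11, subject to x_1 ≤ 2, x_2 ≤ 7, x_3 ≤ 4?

6

Ignoring the caps, the number of non-negative solutions to x_1+…+x_3 = 11 is C(13,2) = 78.
Subtract solutions that violate a single cap (substitute x_i' = x_i − (cap_i+1)): x_1 ≥ 3 gives C(10,2) = 45; x_2 ≥ 8 gives C(5,2) = 10; x_3 ≥ 5 gives C(8,2) = 28. Together 83.
Add back pairs where two caps are both exceeded: 1 + 10 + 0 = 11.
By inclusion–exclusion the count is 78 − 83 + 11 = 6.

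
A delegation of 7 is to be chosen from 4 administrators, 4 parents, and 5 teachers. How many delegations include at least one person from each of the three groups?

Total 7-person selections from all 13: C(13,7) = 1716.
Selections missing a whole group: no administrators → C(9,7) = 36; no parents → C(9,7) = 36; no teachers → C(8,7) = 8.
Add back selections omitting two groups (i.e. drawn from a single group): C(4,7) + C(4,7) + C(5,7) = 0.
By inclusion–exclusion: 1716 − 80 + 0 = 1636.

1636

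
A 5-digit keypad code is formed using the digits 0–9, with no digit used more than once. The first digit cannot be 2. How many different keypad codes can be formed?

The first digit has 10−1 = 9 choices (anything except 2).
The remaining 4 digits are filled from the other 9 symbols without repetition: 9 × 8 × 7 × 6 = 3024.
Total: 9 × 3024 = 27216.

27216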